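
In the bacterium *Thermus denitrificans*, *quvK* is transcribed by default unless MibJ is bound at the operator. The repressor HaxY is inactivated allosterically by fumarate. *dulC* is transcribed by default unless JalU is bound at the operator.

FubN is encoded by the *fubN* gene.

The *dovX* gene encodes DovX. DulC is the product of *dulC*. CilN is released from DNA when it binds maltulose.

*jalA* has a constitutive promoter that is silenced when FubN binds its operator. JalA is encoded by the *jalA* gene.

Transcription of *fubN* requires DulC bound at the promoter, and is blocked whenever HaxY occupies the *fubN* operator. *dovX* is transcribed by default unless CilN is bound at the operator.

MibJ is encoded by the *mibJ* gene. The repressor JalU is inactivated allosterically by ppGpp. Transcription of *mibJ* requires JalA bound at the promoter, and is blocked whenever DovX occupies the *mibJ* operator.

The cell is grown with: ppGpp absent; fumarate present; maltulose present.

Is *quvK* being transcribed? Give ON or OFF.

ON

ppGpp is absent, so JalU is active.
With repressor JalU bound, *dulC* is not transcribed.
So DulC is not produced.
Fumarate is present, so HaxY is inactive.
Required activator DulC is absent, so *fubN* is not transcribed.
So FubN is not produced.
With no repressor bound, *jalA* is transcribed.
So JalA is produced and active.
Maltulose is present, so CilN is inactive.
With no repressor bound, *dovX* is transcribed.
So DovX is produced and active.
With repressor DovX bound, *mibJ* is not transcribed.
So MibJ is not produced.
With no repressor bound, *quvK* is transcribed.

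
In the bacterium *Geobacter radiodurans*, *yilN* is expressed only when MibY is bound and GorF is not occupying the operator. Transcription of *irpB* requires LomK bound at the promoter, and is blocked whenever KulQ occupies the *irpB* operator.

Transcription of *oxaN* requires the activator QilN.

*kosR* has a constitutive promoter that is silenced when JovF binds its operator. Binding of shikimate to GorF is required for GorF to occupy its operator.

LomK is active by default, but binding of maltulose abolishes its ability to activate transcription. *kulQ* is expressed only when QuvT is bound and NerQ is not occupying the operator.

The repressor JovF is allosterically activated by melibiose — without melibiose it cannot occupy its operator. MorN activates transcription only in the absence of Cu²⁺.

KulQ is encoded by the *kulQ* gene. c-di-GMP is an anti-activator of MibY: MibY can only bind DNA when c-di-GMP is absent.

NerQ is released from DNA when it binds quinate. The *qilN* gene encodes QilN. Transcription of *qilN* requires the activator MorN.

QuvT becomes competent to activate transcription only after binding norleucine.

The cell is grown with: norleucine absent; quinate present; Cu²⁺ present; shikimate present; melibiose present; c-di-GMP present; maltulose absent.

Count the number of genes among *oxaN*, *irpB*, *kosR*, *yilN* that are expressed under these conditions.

Cu²⁺ is present, so MorN is inactive.
Required activator MorN is absent, so *qilN* is not transcribed.
So QilN is not produced.
Required activator QilN is absent, so *oxaN* is not transcribed.
→ *oxaN* is OFF.
Maltulose is absent, so LomK is active.
Norleucine is absent, so QuvT is inactive.
Quinate is present, so NerQ is inactive.
Required activator QuvT is absent, so *kulQ* is not transcribed.
So KulQ is not produced.
No repressor is bound and LomK is active, so *irpB* is transcribed.
→ *irpB* is ON.
Melibiose is present, so JovF is active.
With repressor JovF bound, *kosR* is not transcribed.
→ *kosR* is OFF.
c-di-GMP is present, so MibY is inactive.
Shikimate is present, so GorF is active.
With repressor GorF bound, *yilN* is not transcribed.
→ *yilN* is OFF.
1 of the 4 genes is transcribed.

1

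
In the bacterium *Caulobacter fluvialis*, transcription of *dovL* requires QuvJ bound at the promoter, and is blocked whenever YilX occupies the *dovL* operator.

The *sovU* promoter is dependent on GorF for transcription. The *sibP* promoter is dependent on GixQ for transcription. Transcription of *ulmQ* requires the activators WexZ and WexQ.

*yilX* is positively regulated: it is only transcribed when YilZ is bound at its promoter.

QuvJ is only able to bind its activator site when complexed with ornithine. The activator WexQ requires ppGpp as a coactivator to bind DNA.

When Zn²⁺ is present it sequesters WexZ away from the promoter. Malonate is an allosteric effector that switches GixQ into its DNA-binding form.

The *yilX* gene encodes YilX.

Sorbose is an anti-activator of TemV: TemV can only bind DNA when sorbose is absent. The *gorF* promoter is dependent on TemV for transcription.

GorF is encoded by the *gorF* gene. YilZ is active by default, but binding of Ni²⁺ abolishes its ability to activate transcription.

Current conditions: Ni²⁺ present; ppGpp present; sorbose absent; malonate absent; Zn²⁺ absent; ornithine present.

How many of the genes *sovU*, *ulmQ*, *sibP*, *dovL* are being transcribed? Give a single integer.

Sorbose is absent, so TemV is active.
No repressor is bound and TemV is active, so *gorF* is transcribed.
So GorF is produced and active.
No repressor is bound and GorF is active, so *sovU* is transcribed.
→ *sovU* is ON.
Zn²⁺ is absent, so WexZ is active.
ppGpp is present, so WexQ is active.
No repressor is bound and WexZ and WexQ are active, so *ulmQ* is transcribed.
→ *ulmQ* is ON.
Malonate is absent, so GixQ is inactive.
Required activator GixQ is absent, so *sibP* is not transcribed.
→ *sibP* is OFF.
Ornithine is present, so QuvJ is active.
Ni²⁺ is present, so YilZ is inactive.
Required activator YilZ is absent, so *yilX* is not transcribed.
So YilX is not produced.
No repressor is bound and QuvJ is active, so *dovL* is transcribed.
→ *dovL* is ON.
3 of the 4 genes are transcribed.

3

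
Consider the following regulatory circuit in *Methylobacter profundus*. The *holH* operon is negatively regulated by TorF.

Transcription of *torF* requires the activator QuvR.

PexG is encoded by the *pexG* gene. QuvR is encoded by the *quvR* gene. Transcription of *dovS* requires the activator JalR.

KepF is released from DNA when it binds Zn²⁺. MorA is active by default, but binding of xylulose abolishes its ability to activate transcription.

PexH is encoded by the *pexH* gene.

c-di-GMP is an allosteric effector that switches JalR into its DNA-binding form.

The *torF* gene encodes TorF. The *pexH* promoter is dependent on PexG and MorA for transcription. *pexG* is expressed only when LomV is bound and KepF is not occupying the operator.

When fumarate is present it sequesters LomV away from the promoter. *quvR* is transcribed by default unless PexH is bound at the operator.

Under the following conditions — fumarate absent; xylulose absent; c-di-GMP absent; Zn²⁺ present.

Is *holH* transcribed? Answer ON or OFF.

ON

Fumarate is absent, so LomV is active.
Zn²⁺ is present, so KepF is inactive.
No repressor is bound and LomV is active, so *pexG* is transcribed.
So PexG is produced and active.
Xylulose is absent, so MorA is active.
No repressor is bound and PexG and MorA are active, so *pexH* is transcribed.
So PexH is produced and active.
With repressor PexH bound, *quvR* is not transcribed.
So QuvR is not produced.
Required activator QuvR is absent, so *torF* is not transcribed.
So TorF is not produced.
With no repressor bound, *holH* is transcribed.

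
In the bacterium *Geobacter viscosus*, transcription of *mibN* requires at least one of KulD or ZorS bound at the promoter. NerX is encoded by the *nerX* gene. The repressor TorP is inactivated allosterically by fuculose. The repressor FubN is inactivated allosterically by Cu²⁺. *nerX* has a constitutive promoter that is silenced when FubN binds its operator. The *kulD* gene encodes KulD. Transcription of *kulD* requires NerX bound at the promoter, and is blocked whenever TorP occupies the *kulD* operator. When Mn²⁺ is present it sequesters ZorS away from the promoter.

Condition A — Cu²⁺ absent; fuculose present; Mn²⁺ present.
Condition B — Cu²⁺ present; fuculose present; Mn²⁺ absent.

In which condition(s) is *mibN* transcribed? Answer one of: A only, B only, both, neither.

B only

Condition A:
Cu²⁺ is absent, so FubN is active.
With repressor FubN bound, *nerX* is not transcribed.
So NerX is not produced.
Fuculose is present, so TorP is inactive.
Required activator NerX is absent, so *kulD* is not transcribed.
So KulD is not produced.
Mn²⁺ is present, so ZorS is inactive.
No activator is available at the *mibN* promoter, so *mibN* is not transcribed.
→ *mibN* is OFF in A.
Condition B:
Cu²⁺ is present, so FubN is inactive.
With no repressor bound, *nerX* is transcribed.
So NerX is produced and active.
Fuculose is present, so TorP is inactive.
No repressor is bound and NerX is active, so *kulD* is transcribed.
So KulD is produced and active.
Mn²⁺ is absent, so ZorS is active.
Activator KulD is present, so *mibN* is transcribed.
→ *mibN* is ON in B.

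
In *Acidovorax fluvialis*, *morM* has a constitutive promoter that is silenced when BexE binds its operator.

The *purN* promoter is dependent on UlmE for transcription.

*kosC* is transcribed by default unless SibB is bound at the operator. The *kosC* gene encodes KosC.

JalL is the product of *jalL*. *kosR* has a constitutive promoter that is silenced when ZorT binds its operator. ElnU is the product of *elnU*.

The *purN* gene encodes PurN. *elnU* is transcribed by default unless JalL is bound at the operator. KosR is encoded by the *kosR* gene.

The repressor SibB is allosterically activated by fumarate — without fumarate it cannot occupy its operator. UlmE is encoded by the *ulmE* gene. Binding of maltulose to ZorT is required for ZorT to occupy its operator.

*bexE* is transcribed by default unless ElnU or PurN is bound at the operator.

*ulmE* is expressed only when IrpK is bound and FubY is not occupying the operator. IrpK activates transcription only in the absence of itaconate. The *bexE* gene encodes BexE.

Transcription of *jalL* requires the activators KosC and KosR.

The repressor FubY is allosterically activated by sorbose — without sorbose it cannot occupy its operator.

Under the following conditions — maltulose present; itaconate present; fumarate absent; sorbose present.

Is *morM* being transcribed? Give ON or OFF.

ON

Fumarate is absent, so SibB is inactive.
With no repressor bound, *kosC* is transcribed.
So KosC is produced and active.
Maltulose is present, so ZorT is active.
With repressor ZorT bound, *kosR* is not transcribed.
So KosR is not produced.
Required activator KosR is absent, so *jalL* is not transcribed.
So JalL is not produced.
With no repressor bound, *elnU* is transcribed.
So ElnU is produced and active.
Sorbose is present, so FubY is active.
Itaconate is present, so IrpK is inactive.
With repressor FubY bound, *ulmE* is not transcribed.
So UlmE is not produced.
Required activator UlmE is absent, so *purN* is not transcribed.
So PurN is not produced.
With repressor ElnU bound, *bexE* is not transcribed.
So BexE is not produced.
With no repressor bound, *morM* is transcribed.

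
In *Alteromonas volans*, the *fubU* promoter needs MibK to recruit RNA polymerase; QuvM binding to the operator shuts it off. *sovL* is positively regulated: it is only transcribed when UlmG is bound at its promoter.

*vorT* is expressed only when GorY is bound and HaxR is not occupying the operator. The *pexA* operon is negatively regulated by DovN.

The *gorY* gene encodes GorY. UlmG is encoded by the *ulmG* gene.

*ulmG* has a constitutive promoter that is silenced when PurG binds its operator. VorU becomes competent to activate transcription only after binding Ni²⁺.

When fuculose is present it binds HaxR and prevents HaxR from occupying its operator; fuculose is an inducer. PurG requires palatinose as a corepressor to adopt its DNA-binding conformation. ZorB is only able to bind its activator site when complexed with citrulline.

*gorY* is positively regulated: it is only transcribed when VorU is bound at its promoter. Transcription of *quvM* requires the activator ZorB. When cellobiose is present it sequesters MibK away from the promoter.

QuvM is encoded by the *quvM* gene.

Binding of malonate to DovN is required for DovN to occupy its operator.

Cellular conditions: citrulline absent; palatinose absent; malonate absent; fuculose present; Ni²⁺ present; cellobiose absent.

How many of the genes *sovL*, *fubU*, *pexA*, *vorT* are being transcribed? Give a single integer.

Palatinose is absent, so PurG is inactive.
With no repressor bound, *ulmG* is transcribed.
So UlmG is produced and active.
No repressor is bound and UlmG is active, so *sovL* is transcribed.
→ *sovL* is ON.
Cellobiose is absent, so MibK is active.
Citrulline is absent, so ZorB is inactive.
Required activator ZorB is absent, so *quvM* is not transcribed.
So QuvM is not produced.
No repressor is bound and MibK is active, so *fubU* is transcribed.
→ *fubU* is ON.
Malonate is absent, so DovN is inactive.
With no repressor bound, *pexA* is transcribed.
→ *pexA* is ON.
Fuculose is present, so HaxR is inactive.
Ni²⁺ is present, so VorU is active.
No repressor is bound and VorU is active, so *gorY* is transcribed.
So GorY is produced and active.
No repressor is bound and GorY is active, so *vorT* is transcribed.
→ *vorT* is ON.
4 of the 4 genes are transcribed.

4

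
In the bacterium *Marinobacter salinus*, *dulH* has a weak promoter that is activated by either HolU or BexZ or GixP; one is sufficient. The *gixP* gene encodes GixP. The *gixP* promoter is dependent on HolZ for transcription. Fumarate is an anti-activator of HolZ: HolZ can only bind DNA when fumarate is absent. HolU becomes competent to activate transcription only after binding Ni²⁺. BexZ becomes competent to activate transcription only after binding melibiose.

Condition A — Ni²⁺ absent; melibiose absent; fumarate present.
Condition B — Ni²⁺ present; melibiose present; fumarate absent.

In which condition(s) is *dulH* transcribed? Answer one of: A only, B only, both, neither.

Condition A:
Ni²⁺ is absent, so HolU is inactive.
Melibiose is absent, so BexZ is inactive.
Fumarate is present, so HolZ is inactive.
Required activator HolZ is absent, so *gixP* is not transcribed.
So GixP is not produced.
No activator is available at the *dulH* promoter, so *dulH* is not transcribed.
→ *dulH* is OFF in A.
Condition B:
Ni²⁺ is present, so HolU is active.
Melibiose is present, so BexZ is active.
Fumarate is absent, so HolZ is active.
No repressor is bound and HolZ is active, so *gixP* is transcribed.
So GixP is produced and active.
Activator HolU is present, so *dulH* is transcribed.
→ *dulH* is ON in B.

B only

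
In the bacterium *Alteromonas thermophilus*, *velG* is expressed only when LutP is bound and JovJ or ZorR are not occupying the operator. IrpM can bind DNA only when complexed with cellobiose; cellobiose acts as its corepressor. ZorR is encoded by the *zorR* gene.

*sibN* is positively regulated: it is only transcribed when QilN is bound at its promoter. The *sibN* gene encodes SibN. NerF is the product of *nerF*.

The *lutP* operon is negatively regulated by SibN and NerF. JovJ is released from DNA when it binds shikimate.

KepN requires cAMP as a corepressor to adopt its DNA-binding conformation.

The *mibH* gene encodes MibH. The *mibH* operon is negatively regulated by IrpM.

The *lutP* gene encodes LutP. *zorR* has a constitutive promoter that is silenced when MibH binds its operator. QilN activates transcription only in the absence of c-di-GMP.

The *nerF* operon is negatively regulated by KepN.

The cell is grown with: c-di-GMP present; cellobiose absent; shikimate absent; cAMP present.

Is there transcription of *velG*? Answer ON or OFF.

OFF

Shikimate is absent, so JovJ is active.
c-di-GMP is present, so QilN is inactive.
Required activator QilN is absent, so *sibN* is not transcribed.
So SibN is not produced.
cAMP is present, so KepN is active.
With repressor KepN bound, *nerF* is not transcribed.
So NerF is not produced.
With no repressor bound, *lutP* is transcribed.
So LutP is produced and active.
Cellobiose is absent, so IrpM is inactive.
With no repressor bound, *mibH* is transcribed.
So MibH is produced and active.
With repressor MibH bound, *zorR* is not transcribed.
So ZorR is not produced.
With repressor JovJ bound, *velG* is not transcribed.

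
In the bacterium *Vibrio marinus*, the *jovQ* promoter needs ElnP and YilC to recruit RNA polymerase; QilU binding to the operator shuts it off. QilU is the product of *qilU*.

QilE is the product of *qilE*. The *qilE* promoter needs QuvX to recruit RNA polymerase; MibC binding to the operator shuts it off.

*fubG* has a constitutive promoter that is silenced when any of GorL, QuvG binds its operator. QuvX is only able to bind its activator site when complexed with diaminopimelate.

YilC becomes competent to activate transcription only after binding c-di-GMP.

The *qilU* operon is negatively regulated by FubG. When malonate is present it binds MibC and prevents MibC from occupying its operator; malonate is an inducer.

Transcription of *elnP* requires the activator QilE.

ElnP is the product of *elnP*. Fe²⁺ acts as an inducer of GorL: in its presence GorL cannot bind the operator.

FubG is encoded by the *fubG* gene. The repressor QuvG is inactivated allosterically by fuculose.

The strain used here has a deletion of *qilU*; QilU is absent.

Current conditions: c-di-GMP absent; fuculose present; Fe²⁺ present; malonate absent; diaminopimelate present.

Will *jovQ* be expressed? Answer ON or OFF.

Malonate is absent, so MibC is active.
Diaminopimelate is present, so QuvX is active.
With repressor MibC bound, *qilE* is not transcribed.
So QilE is not produced.
Required activator QilE is absent, so *elnP* is not transcribed.
So ElnP is not produced.
QilU is non-functional in this strain, so it has no effect.
c-di-GMP is absent, so YilC is inactive.
Required activator ElnP is absent, so *jovQ* is not transcribed.

OFF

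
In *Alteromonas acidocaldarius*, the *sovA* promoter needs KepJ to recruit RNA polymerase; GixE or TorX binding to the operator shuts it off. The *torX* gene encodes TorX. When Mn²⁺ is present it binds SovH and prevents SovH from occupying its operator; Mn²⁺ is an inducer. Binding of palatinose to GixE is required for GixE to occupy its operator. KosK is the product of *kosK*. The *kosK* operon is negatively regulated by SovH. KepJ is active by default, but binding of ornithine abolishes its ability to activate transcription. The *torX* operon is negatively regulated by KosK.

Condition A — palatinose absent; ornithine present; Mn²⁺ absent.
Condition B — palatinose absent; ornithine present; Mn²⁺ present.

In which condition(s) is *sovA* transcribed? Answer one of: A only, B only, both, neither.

neither

Condition A:
Palatinose is absent, so GixE is inactive.
Ornithine is present, so KepJ is inactive.
Mn²⁺ is absent, so SovH is active.
With repressor SovH bound, *kosK* is not transcribed.
So KosK is not produced.
With no repressor bound, *torX* is transcribed.
So TorX is produced and active.
With repressor TorX bound, *sovA* is not transcribed.
→ *sovA* is OFF in A.
Condition B:
Palatinose is absent, so GixE is inactive.
Ornithine is present, so KepJ is inactive.
Mn²⁺ is present, so SovH is inactive.
With no repressor bound, *kosK* is transcribed.
So KosK is produced and active.
With repressor KosK bound, *torX* is not transcribed.
So TorX is not produced.
Required activator KepJ is absent, so *sovA* is not transcribed.
→ *sovA* is OFF in B.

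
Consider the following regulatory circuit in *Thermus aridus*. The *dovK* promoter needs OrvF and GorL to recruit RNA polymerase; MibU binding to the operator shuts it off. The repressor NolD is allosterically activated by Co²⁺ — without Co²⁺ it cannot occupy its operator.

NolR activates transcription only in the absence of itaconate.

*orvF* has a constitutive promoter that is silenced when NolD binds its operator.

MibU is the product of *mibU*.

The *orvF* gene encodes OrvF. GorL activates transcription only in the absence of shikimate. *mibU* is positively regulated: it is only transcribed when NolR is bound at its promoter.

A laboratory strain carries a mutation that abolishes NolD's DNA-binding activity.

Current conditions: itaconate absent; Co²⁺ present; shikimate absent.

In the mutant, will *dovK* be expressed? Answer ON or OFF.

OFF

Itaconate is absent, so NolR is active.
No repressor is bound and NolR is active, so *mibU* is transcribed.
So MibU is produced and active.
NolD is non-functional in this strain, so it has no effect.
With no repressor bound, *orvF* is transcribed.
So OrvF is produced and active.
Shikimate is absent, so GorL is active.
With repressor MibU bound, *dovK* is not transcribed.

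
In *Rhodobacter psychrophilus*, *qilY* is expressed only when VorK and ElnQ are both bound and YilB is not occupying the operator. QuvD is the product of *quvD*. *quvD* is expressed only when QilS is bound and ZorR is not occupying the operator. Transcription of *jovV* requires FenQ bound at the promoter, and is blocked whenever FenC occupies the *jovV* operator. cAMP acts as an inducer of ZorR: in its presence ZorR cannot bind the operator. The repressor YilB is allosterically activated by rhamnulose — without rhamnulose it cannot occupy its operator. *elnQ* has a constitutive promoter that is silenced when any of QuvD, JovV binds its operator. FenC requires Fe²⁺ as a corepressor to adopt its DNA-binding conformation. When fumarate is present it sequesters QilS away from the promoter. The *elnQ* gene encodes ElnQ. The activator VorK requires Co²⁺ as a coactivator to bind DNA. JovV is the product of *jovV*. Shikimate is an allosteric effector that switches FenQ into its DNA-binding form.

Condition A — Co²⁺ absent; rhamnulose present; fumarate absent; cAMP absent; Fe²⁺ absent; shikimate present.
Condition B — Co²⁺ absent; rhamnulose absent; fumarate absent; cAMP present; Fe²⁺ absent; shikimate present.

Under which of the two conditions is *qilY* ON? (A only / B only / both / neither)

neither

Condition A:
Co²⁺ is absent, so VorK is inactive.
Rhamnulose is present, so YilB is active.
Fumarate is absent, so QilS is active.
cAMP is absent, so ZorR is active.
With repressor ZorR bound, *quvD* is not transcribed.
So QuvD is not produced.
Fe²⁺ is absent, so FenC is inactive.
Shikimate is present, so FenQ is active.
No repressor is bound and FenQ is active, so *jovV* is transcribed.
So JovV is produced and active.
With repressor JovV bound, *elnQ* is not transcribed.
So ElnQ is not produced.
With repressor YilB bound, *qilY* is not transcribed.
→ *qilY* is OFF in A.
Condition B:
Co²⁺ is absent, so VorK is inactive.
Rhamnulose is absent, so YilB is inactive.
Fumarate is absent, so QilS is active.
cAMP is present, so ZorR is inactive.
No repressor is bound and QilS is active, so *quvD* is transcribed.
So QuvD is produced and active.
Fe²⁺ is absent, so FenC is inactive.
Shikimate is present, so FenQ is active.
No repressor is bound and FenQ is active, so *jovV* is transcribed.
So JovV is produced and active.
With repressor QuvD bound, *elnQ* is not transcribed.
So ElnQ is not produced.
Required activator VorK is absent, so *qilY* is not transcribed.
→ *qilY* is OFF in B.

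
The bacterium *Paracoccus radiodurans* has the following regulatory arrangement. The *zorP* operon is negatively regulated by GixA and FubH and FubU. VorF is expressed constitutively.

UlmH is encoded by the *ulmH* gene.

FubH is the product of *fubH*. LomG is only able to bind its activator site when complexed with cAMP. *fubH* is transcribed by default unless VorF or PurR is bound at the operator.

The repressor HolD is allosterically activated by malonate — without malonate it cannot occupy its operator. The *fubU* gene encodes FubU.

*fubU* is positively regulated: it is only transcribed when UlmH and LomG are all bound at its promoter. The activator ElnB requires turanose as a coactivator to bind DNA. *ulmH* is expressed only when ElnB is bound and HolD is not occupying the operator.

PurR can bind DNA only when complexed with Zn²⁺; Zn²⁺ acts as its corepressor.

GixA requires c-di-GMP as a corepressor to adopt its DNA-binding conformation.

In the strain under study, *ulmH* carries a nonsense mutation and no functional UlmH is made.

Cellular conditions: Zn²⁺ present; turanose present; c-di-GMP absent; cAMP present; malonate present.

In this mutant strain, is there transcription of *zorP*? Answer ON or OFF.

c-di-GMP is absent, so GixA is inactive.
VorF is produced constitutively and is active.
Zn²⁺ is present, so PurR is active.
With repressor VorF bound, *fubH* is not transcribed.
So FubH is not produced.
UlmH is non-functional in this strain, so it has no effect.
cAMP is present, so LomG is active.
Required activator UlmH is absent, so *fubU* is not transcribed.
So FubU is not produced.
With no repressor bound, *zorP* is transcribed.

ON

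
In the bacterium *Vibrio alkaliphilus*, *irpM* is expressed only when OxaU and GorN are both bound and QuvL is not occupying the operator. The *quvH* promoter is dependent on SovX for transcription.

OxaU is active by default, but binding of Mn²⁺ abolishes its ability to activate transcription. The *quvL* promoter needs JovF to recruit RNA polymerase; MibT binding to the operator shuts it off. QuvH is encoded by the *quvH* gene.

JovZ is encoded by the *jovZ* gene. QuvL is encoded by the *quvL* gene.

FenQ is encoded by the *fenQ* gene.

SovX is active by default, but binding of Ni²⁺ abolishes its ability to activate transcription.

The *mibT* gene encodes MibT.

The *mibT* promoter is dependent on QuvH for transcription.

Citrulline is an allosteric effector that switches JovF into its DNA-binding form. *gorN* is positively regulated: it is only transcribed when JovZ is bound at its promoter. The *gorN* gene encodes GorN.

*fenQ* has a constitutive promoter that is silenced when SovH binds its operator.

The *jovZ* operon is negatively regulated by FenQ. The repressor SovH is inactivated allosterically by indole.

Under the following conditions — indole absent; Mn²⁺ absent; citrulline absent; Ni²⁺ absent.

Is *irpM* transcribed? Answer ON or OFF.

Mn²⁺ is absent, so OxaU is active.
Ni²⁺ is absent, so SovX is active.
No repressor is bound and SovX is active, so *quvH* is transcribed.
So QuvH is produced and active.
No repressor is bound and QuvH is active, so *mibT* is transcribed.
So MibT is produced and active.
Citrulline is absent, so JovF is inactive.
With repressor MibT bound, *quvL* is not transcribed.
So QuvL is not produced.
Indole is absent, so SovH is active.
With repressor SovH bound, *fenQ* is not transcribed.
So FenQ is not produced.
With no repressor bound, *jovZ* is transcribed.
So JovZ is produced and active.
No repressor is bound and JovZ is active, so *gorN* is transcribed.
So GorN is produced and active.
No repressor is bound and OxaU and GorN are active, so *irpM* is transcribed.

ON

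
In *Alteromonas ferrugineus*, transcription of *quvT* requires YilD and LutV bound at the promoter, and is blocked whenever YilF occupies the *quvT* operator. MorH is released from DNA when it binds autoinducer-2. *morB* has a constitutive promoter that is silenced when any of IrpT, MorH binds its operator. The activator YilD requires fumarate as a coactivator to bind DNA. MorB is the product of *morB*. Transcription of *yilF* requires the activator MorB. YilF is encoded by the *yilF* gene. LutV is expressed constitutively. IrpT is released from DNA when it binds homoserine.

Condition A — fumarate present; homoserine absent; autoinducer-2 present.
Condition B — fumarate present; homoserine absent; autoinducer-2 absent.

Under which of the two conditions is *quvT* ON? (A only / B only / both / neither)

Condition A:
Fumarate is present, so YilD is active.
Homoserine is absent, so IrpT is active.
Autoinducer-2 is present, so MorH is inactive.
With repressor IrpT bound, *morB* is not transcribed.
So MorB is not produced.
Required activator MorB is absent, so *yilF* is not transcribed.
So YilF is not produced.
LutV is produced constitutively and is active.
No repressor is bound and YilD and LutV are active, so *quvT* is transcribed.
→ *quvT* is ON in A.
Condition B:
Fumarate is present, so YilD is active.
Homoserine is absent, so IrpT is active.
Autoinducer-2 is absent, so MorH is active.
With repressor IrpT bound, *morB* is not transcribed.
So MorB is not produced.
Required activator MorB is absent, so *yilF* is not transcribed.
So YilF is not produced.
LutV is produced constitutively and is active.
No repressor is bound and YilD and LutV are active, so *quvT* is transcribed.
→ *quvT* is ON in B.

both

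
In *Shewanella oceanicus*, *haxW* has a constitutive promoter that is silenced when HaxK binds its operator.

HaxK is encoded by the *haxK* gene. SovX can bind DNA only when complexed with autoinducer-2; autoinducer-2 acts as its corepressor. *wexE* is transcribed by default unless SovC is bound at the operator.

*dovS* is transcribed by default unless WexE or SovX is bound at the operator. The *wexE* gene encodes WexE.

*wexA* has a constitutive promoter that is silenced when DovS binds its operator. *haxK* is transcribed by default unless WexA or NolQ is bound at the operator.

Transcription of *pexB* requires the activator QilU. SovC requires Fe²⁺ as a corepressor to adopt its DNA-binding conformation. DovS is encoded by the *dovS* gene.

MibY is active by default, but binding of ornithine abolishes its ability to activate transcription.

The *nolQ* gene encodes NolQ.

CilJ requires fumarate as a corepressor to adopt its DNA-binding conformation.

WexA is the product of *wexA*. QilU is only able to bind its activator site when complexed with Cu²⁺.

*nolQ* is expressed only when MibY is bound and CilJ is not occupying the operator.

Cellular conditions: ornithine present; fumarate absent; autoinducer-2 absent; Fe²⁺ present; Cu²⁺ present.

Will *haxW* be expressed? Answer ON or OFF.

OFF

Fe²⁺ is present, so SovC is active.
With repressor SovC bound, *wexE* is not transcribed.
So WexE is not produced.
Autoinducer-2 is absent, so SovX is inactive.
With no repressor bound, *dovS* is transcribed.
So DovS is produced and active.
With repressor DovS bound, *wexA* is not transcribed.
So WexA is not produced.
Ornithine is present, so MibY is inactive.
Fumarate is absent, so CilJ is inactive.
Required activator MibY is absent, so *nolQ* is not transcribed.
So NolQ is not produced.
With no repressor bound, *haxK* is transcribed.
So HaxK is produced and active.
With repressor HaxK bound, *haxW* is not transcribed.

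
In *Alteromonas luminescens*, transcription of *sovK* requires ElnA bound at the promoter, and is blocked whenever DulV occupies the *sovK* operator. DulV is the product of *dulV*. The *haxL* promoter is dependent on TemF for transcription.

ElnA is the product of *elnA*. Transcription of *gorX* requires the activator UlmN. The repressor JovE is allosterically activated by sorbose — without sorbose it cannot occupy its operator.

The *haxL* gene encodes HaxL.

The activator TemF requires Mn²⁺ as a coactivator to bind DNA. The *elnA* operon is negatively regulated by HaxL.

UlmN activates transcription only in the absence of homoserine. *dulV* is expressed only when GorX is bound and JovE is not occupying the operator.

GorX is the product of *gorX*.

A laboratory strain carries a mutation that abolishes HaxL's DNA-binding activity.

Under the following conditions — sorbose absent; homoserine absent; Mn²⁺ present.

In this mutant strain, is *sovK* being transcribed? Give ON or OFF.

Homoserine is absent, so UlmN is active.
No repressor is bound and UlmN is active, so *gorX* is transcribed.
So GorX is produced and active.
Sorbose is absent, so JovE is inactive.
No repressor is bound and GorX is active, so *dulV* is transcribed.
So DulV is produced and active.
HaxL is non-functional in this strain, so it has no effect.
With no repressor bound, *elnA* is transcribed.
So ElnA is produced and active.
With repressor DulV bound, *sovK* is not transcribed.

OFF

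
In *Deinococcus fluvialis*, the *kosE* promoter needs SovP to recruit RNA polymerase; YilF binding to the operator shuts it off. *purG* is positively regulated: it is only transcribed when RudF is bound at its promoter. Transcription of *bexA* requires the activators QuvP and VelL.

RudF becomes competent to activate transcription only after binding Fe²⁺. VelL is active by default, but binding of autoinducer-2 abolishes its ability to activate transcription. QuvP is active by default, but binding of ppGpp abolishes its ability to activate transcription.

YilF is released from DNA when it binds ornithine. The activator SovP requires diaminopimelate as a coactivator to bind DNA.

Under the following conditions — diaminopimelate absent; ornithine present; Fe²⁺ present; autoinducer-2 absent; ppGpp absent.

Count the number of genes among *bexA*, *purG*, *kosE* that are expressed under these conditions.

ppGpp is absent, so QuvP is active.
Autoinducer-2 is absent, so VelL is active.
No repressor is bound and QuvP and VelL are active, so *bexA* is transcribed.
→ *bexA* is ON.
Fe²⁺ is present, so RudF is active.
No repressor is bound and RudF is active, so *purG* is transcribed.
→ *purG* is ON.
Ornithine is present, so YilF is inactive.
Diaminopimelate is absent, so SovP is inactive.
Required activator SovP is absent, so *kosE* is not transcribed.
→ *kosE* is OFF.
2 of the 3 genes are transcribed.

2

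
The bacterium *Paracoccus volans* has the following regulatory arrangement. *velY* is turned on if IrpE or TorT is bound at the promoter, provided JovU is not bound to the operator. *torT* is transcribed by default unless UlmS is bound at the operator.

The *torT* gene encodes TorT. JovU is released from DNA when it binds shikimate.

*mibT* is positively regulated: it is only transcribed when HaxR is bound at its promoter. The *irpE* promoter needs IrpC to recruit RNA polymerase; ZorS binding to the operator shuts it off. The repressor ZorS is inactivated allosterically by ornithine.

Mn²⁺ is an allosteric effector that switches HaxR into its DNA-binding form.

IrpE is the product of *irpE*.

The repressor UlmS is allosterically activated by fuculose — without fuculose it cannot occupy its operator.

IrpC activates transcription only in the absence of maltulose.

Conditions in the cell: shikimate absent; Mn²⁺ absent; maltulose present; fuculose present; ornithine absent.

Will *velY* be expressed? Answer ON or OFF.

Maltulose is present, so IrpC is inactive.
Ornithine is absent, so ZorS is active.
With repressor ZorS bound, *irpE* is not transcribed.
So IrpE is not produced.
Fuculose is present, so UlmS is active.
With repressor UlmS bound, *torT* is not transcribed.
So TorT is not produced.
Shikimate is absent, so JovU is active.
With repressor JovU bound, *velY* is not transcribed.

OFF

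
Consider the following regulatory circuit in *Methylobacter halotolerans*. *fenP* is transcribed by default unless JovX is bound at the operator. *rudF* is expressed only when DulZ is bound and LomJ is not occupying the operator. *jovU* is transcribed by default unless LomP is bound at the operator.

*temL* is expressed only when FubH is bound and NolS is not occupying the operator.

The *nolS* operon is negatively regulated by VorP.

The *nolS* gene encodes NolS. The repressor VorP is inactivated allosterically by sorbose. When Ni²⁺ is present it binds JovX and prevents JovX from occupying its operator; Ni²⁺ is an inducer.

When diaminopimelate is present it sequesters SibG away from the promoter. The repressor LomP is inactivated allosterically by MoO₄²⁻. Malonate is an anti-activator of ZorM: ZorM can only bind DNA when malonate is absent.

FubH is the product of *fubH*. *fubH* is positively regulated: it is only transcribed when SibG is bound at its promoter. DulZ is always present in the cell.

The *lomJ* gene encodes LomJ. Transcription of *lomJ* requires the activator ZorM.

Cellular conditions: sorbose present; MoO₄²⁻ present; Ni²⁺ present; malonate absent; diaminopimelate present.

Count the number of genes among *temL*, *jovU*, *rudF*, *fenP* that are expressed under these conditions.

2

Diaminopimelate is present, so SibG is inactive.
Required activator SibG is absent, so *fubH* is not transcribed.
So FubH is not produced.
Sorbose is present, so VorP is inactive.
With no repressor bound, *nolS* is transcribed.
So NolS is produced and active.
With repressor NolS bound, *temL* is not transcribed.
→ *temL* is OFF.
MoO₄²⁻ is present, so LomP is inactive.
With no repressor bound, *jovU* is transcribed.
→ *jovU* is ON.
Malonate is absent, so ZorM is active.
No repressor is bound and ZorM is active, so *lomJ* is transcribed.
So LomJ is produced and active.
DulZ is produced constitutively and is active.
With repressor LomJ bound, *rudF* is not transcribed.
→ *rudF* is OFF.
Ni²⁺ is present, so JovX is inactive.
With no repressor bound, *fenP* is transcribed.
→ *fenP* is ON.
2 of the 4 genes are transcribed.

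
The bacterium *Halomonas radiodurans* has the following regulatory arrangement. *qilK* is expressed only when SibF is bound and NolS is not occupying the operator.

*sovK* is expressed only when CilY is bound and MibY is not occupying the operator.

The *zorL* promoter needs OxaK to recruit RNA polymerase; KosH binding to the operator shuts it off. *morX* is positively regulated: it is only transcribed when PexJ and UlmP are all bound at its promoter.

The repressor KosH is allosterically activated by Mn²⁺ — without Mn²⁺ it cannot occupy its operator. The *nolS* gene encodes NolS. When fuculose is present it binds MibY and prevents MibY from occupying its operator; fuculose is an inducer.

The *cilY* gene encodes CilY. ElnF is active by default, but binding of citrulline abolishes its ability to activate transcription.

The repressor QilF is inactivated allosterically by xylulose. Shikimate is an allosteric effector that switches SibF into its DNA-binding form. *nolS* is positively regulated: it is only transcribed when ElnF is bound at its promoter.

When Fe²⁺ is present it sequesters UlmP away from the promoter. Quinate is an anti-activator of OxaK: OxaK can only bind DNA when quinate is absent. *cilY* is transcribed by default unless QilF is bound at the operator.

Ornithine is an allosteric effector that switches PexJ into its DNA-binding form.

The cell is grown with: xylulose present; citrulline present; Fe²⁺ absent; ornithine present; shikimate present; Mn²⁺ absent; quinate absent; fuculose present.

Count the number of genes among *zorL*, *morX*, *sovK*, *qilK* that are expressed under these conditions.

Quinate is absent, so OxaK is active.
Mn²⁺ is absent, so KosH is inactive.
No repressor is bound and OxaK is active, so *zorL* is transcribed.
→ *zorL* is ON.
Ornithine is present, so PexJ is active.
Fe²⁺ is absent, so UlmP is active.
No repressor is bound and PexJ and UlmP are active, so *morX* is transcribed.
→ *morX* is ON.
Xylulose is present, so QilF is inactive.
With no repressor bound, *cilY* is transcribed.
So CilY is produced and active.
Fuculose is present, so MibY is inactive.
No repressor is bound and CilY is active, so *sovK* is transcribed.
→ *sovK* is ON.
Citrulline is present, so ElnF is inactive.
Required activator ElnF is absent, so *nolS* is not transcribed.
So NolS is not produced.
Shikimate is present, so SibF is active.
No repressor is bound and SibF is active, so *qilK* is transcribed.
→ *qilK* is ON.
4 of the 4 genes are transcribed.

4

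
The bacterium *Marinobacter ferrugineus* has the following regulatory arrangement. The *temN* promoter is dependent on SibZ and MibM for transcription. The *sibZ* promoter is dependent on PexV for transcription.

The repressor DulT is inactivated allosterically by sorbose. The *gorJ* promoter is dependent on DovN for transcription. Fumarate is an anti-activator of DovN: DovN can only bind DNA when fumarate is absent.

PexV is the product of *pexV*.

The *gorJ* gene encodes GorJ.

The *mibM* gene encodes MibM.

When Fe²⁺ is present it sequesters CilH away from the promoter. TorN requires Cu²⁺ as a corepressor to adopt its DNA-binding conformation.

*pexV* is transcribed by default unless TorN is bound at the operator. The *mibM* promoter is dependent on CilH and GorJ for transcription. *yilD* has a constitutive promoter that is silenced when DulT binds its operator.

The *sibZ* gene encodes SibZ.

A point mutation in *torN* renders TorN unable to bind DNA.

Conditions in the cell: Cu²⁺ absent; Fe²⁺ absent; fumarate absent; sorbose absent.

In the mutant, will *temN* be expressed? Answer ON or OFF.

TorN is non-functional in this strain, so it has no effect.
With no repressor bound, *pexV* is transcribed.
So PexV is produced and active.
No repressor is bound and PexV is active, so *sibZ* is transcribed.
So SibZ is produced and active.
Fe²⁺ is absent, so CilH is active.
Fumarate is absent, so DovN is active.
No repressor is bound and DovN is active, so *gorJ* is transcribed.
So GorJ is produced and active.
No repressor is bound and CilH and GorJ are active, so *mibM* is transcribed.
So MibM is produced and active.
No repressor is bound and SibZ and MibM are active, so *temN* is transcribed.

ON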